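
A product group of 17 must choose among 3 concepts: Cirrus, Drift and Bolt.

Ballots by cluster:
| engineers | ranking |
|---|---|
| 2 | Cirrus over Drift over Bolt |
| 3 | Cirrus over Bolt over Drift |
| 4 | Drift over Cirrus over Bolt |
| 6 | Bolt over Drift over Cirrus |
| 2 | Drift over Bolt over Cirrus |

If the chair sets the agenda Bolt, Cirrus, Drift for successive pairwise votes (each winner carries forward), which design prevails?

Round 1: Bolt vs Cirrus — 8–9, Cirrus advances.
Round 2: Cirrus vs Drift — 5–12, Drift advances.
The agenda winner is Drift.

Drift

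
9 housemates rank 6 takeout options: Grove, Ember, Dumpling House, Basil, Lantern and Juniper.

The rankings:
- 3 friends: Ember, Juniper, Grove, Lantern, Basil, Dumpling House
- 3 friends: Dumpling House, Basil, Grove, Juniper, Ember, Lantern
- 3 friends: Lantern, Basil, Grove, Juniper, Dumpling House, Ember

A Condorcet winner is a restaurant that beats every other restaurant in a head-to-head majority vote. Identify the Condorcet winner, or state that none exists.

Head-to-head results (9 friends):
Grove vs Ember: 3+3 = 6 for Grove, 3 for Ember — Grove by 6–3.
Grove vs Dumpling House: 6 to 3, Grove.
Grove vs Basil: Grove is ranked higher on 3 ballots, Basil on 6. Basil wins 6–3.
Grove vs Lantern: Grove is ranked higher on 3+3 = 6 ballots, Lantern on 3. Grove wins 6–3.
Grove vs Juniper: Grove is ranked higher on 3+3 = 6 ballots, Juniper on 3. Grove wins 6–3.
Ember vs Dumpling House: Ember preferred on 3 ballots; Dumpling House wins 6–3.
Ember vs Basil: Ember is ranked higher on 3 ballots, Basil on 6. Basil wins 6–3.
Ember vs Lantern: 6 to 3, Ember.
Ember vs Juniper: Ember is ranked higher on 3 ballots, Juniper on 6. Juniper wins 6–3.
Dumpling House vs Basil: Dumpling House preferred on 3 ballots; Basil wins 6–3.
Dumpling House vs Lantern: Dumpling House preferred on 3 ballots; Lantern wins 6–3.
Dumpling House vs Juniper: Dumpling House preferred on 3 ballots; Juniper wins 6–3.
Basil vs Lantern: 3 for Basil, 6 for Lantern — Lantern by 6–3.
Basil vs Juniper: 3+3 = 6 for Basil, 3 for Juniper — Basil by 6–3.
Lantern vs Juniper: Lantern is ranked higher on 3 ballots, Juniper on 6. Juniper wins 6–3.
Every restaurant loses at least once (Grove loses to Basil; Ember loses to Grove; Dumpling House loses to Grove; Basil loses to Lantern; Lantern loses to Grove; Juniper loses to Grove). The majority relation contains the cycle Grove > Lantern > Basil > Grove, so there is no Condorcet winner.

none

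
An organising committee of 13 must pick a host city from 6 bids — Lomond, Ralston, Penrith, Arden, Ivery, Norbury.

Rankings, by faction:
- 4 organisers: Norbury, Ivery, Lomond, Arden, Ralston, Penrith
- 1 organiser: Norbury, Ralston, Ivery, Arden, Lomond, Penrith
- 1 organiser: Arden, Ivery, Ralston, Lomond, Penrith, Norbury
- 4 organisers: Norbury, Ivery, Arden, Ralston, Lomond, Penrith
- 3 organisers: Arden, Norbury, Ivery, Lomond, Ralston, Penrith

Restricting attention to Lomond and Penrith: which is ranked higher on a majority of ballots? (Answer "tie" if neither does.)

Lomond

Ballots ranking Lomond above Penrith: 4 + 1 + 1 + 4 + 3 = 13.
Ballots ranking Penrith above Lomond: 13 − 13 = 0.
Lomond wins the head-to-head 13–0.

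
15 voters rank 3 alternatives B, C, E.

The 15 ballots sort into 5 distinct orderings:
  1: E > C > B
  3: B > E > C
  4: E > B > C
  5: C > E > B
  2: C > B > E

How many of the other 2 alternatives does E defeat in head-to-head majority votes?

E against each rival (15 voters):
E vs B: E, 10–5.
E vs C: E preferred on 1+3+4 = 8 ballots; E wins 8–7.
E beats B, C — 2 pairwise wins.

2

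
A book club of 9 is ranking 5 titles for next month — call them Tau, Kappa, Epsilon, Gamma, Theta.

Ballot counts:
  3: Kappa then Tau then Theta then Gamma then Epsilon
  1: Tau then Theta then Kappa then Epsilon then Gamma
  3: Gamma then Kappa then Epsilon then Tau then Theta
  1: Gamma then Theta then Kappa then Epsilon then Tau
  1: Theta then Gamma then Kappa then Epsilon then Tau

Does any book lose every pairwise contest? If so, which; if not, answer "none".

none

Pairwise majorities:
Tau vs Kappa: 1 to 8, Kappa.
Tau vs Epsilon: 3+1 = 4 for Tau, 5 for Epsilon — Epsilon by 5–4.
Tau–Gamma: Gamma 5–4.
Tau vs Theta: Tau, 7–2.
Kappa vs Epsilon: Kappa, 9–0.
Kappa vs Gamma: 4 to 5, Gamma.
Kappa vs Theta: Kappa wins 6–3.
Epsilon vs Gamma: Gamma, 8–1.
Epsilon vs Theta: Theta, 6–3.
Gamma–Theta: Theta 5–4.
No book is winless: Tau beats Theta; Kappa beats Tau; Epsilon beats Tau; Gamma beats Tau; Theta beats Epsilon. There is no Condorcet loser.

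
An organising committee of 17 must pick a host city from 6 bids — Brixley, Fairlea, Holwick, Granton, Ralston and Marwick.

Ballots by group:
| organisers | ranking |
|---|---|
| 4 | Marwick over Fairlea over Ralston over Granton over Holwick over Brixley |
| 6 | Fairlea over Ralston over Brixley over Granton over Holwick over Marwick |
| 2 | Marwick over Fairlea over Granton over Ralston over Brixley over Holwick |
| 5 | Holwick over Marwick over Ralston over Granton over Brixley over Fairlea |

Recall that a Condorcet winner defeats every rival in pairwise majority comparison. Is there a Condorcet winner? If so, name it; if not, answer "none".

Check each pair by majority over 17 ballots:
Brixley–Fairlea: Fairlea 12–5.
Brixley–Holwick: Holwick 9–8.
Brixley vs Granton: Granton wins 11–6.
Brixley vs Ralston: Ralston wins 17–0.
Brixley–Marwick: Marwick 11–6.
Fairlea vs Holwick: Fairlea, 12–5.
Fairlea vs Granton: Fairlea, 12–5.
Fairlea vs Ralston: Fairlea, 12–5.
Fairlea vs Marwick: Marwick, 11–6.
Holwick vs Granton: Granton wins 12–5.
Holwick vs Ralston: Ralston, 12–5.
Holwick vs Marwick: Holwick, 11–6.
Granton–Ralston: Ralston 15–2.
Granton vs Marwick: Marwick, 11–6.
Ralston vs Marwick: Marwick, 11–6.
Each city drops at least one matchup (Brixley loses to Fairlea; Fairlea loses to Marwick; Holwick loses to Fairlea; Granton loses to Fairlea; Ralston loses to Fairlea; Marwick loses to Holwick); the cycle Fairlea → Holwick → Marwick → Fairlea rules out a Condorcet winner.

none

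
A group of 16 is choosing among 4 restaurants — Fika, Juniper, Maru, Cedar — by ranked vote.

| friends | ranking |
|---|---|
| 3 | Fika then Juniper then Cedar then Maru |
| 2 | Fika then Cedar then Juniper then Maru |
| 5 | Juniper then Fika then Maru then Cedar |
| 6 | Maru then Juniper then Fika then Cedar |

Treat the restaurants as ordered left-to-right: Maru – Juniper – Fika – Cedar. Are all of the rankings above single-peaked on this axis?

yes

Axis positions: Maru=1, Juniper=2, Fika=3, Cedar=4.
Faction 1 (peak Fika at position 3): ranking walks positions 3-2-4-1, expanding outward from the peak — single-peaked.
Faction 2 (peak Fika at position 3): ranking walks positions 3-4-2-1, expanding outward from the peak — single-peaked.
Faction 3 (peak Juniper at position 2): ranking walks positions 2-3-1-4, expanding outward from the peak — single-peaked.
Faction 4 (peak Maru at position 1): ranking walks positions 1-2-3-4, expanding outward from the peak — single-peaked.
Every ranking is single-peaked on this axis.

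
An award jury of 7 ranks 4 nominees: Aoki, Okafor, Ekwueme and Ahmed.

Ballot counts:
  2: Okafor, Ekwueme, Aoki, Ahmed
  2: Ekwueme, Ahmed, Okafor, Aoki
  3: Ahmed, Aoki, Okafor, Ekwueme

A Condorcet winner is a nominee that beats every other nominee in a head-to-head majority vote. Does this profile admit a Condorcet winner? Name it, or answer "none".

none

Head-to-head results (7 jurors):
Aoki vs Okafor: Aoki is ranked higher on 3 ballots, Okafor on 4. Okafor wins 4–3.
Aoki vs Ekwueme: 3 for Aoki, 4 for Ekwueme — Ekwueme by 4–3.
Aoki–Ahmed: Ahmed 5–2.
Okafor vs Ekwueme: 2+3 = 5 for Okafor, 2 for Ekwueme — Okafor by 5–2.
Okafor vs Ahmed: Ahmed wins 5–2.
Ekwueme vs Ahmed: Ekwueme wins 4–3.
Each nominee drops at least one matchup (Aoki loses to Okafor; Okafor loses to Ahmed; Ekwueme loses to Okafor; Ahmed loses to Ekwueme); the cycle Okafor beats Ekwueme beats Ahmed beats Okafor rules out a Condorcet winner.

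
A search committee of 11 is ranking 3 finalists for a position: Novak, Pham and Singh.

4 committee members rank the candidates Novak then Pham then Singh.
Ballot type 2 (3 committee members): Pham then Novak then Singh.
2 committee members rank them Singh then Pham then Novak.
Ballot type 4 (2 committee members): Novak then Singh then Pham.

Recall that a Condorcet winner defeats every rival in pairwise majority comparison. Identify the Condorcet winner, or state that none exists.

Novak

Check each pair by majority over 11 ballots:
Novak vs Pham: Novak is ranked higher on 4+2 = 6 ballots, Pham on 5. Novak wins 6–5.
Novak vs Singh: 4+3+2 = 9 for Novak, 2 for Singh — Novak by 9–2.
Pham vs Singh: Pham preferred on 4+3 = 7 ballots; Pham wins 7–4.
Novak wins every pairwise contest, so Novak is the Condorcet winner.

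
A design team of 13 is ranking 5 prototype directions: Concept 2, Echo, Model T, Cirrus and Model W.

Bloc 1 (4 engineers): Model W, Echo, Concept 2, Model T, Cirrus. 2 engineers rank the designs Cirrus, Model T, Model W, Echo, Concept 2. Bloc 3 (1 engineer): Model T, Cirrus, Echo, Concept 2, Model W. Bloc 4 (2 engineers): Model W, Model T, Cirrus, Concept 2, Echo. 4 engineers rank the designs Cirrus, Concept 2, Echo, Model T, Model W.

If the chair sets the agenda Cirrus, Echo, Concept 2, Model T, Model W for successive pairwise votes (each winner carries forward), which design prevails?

Round 1: Cirrus vs Echo — 9–4, Cirrus advances.
Round 2: Cirrus vs Concept 2 — 9–4, Cirrus advances.
Round 3: Cirrus vs Model T — 6–7, Model T advances.
Round 4: Model T vs Model W — 7–6, Model T advances.
Model T survives the agenda.

Model T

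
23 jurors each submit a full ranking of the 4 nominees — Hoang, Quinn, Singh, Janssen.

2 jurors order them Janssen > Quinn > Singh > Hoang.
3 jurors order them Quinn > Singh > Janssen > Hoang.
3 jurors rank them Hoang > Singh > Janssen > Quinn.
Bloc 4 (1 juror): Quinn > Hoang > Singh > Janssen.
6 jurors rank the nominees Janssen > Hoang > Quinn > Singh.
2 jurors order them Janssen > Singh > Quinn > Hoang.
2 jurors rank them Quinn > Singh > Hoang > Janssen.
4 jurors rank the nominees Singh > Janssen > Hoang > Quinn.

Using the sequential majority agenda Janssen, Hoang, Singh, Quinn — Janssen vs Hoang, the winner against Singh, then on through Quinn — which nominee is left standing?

Round 1: Janssen vs Hoang — 17–6, Janssen advances.
Round 2: Janssen vs Singh — 10–13, Singh advances.
Round 3: Singh vs Quinn — 9–14, Quinn advances.
The agenda winner is Quinn.

Quinn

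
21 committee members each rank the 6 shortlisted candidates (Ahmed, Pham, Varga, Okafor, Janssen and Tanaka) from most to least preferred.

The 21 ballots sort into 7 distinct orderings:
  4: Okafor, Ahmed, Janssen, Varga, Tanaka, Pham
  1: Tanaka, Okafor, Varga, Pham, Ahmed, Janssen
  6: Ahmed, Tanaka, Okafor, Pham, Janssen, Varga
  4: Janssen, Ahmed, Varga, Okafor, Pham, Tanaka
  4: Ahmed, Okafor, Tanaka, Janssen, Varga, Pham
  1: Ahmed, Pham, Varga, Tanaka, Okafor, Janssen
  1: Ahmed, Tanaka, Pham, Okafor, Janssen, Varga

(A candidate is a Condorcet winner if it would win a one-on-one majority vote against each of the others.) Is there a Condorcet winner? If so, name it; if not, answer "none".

Pairwise majorities:
Ahmed vs Pham: Ahmed wins 20–1.
Ahmed vs Varga: Ahmed wins 20–1.
Ahmed vs Okafor: Ahmed wins 16–5.
Ahmed vs Janssen: Ahmed wins 17–4.
Ahmed–Tanaka: Ahmed 20–1.
Pham vs Varga: 6+1+1 = 8 for Pham, 13 for Varga — Varga by 13–8.
Pham vs Okafor: 1+1 = 2 for Pham, 19 for Okafor — Okafor by 19–2.
Pham vs Janssen: 1+6+1+1 = 9 for Pham, 12 for Janssen — Janssen by 12–9.
Pham vs Tanaka: Tanaka, 16–5.
Varga vs Okafor: Okafor, 16–5.
Varga–Janssen: Janssen 19–2.
Varga–Tanaka: Tanaka 12–9.
Okafor vs Janssen: Okafor preferred on 4+1+6+4+1+1 = 17 ballots; Okafor wins 17–4.
Okafor vs Tanaka: 12 to 9, Okafor.
Janssen–Tanaka: Tanaka 13–8.
Ahmed beats each of Pham, Varga, Okafor, Janssen, Tanaka — Ahmed is the Condorcet winner.

Ahmed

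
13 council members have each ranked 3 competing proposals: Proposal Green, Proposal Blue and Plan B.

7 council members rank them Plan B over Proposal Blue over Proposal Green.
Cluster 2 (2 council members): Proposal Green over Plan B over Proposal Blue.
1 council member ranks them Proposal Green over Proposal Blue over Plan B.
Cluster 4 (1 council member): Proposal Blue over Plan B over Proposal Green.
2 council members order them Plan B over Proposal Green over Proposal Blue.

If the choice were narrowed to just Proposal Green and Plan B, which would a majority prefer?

Ballots ranking Proposal Green above Plan B: 2 + 1 = 3.
Ballots ranking Plan B above Proposal Green: 13 − 3 = 10.
Plan B wins the head-to-head 10–3.

Plan B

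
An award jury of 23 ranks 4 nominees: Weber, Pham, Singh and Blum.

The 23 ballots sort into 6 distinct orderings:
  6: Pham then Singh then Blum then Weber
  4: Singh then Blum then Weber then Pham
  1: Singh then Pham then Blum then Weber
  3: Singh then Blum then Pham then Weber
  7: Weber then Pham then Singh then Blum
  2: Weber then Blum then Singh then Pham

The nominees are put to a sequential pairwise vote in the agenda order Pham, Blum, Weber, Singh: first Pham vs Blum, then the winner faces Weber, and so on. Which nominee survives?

Singh

Round 1: Pham vs Blum — 14–9, Pham advances.
Round 2: Pham vs Weber — 10–13, Weber advances.
Round 3: Weber vs Singh — 9–14, Singh advances.
Singh survives the agenda.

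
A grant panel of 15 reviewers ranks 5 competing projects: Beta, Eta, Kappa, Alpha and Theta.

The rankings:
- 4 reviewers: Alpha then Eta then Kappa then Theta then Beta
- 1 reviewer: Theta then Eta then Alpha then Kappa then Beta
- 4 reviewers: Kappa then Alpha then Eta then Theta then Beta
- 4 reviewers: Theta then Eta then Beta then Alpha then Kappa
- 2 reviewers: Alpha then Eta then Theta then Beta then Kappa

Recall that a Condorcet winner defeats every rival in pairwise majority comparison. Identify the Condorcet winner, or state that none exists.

Check each pair by majority over 15 ballots:
Beta vs Eta: 0 for Beta, 15 for Eta — Eta by 15–0.
Beta vs Kappa: 4+2 = 6 for Beta, 9 for Kappa — Kappa by 9–6.
Beta vs Alpha: 4 for Beta, 11 for Alpha — Alpha by 11–4.
Beta vs Theta: Beta preferred on 0 ballots; Theta wins 15–0.
Eta vs Kappa: Eta is ranked higher on 4+1+4+2 = 11 ballots, Kappa on 4. Eta wins 11–4.
Eta vs Alpha: Eta preferred on 1+4 = 5 ballots; Alpha wins 10–5.
Eta vs Theta: Eta is ranked higher on 4+4+2 = 10 ballots, Theta on 5. Eta wins 10–5.
Kappa vs Alpha: Kappa preferred on 4 ballots; Alpha wins 11–4.
Kappa vs Theta: 8 to 7, Kappa.
Alpha vs Theta: Alpha preferred on 4+4+2 = 10 ballots; Alpha wins 10–5.
Only Alpha has no losses; Alpha is the Condorcet winner.

Alpha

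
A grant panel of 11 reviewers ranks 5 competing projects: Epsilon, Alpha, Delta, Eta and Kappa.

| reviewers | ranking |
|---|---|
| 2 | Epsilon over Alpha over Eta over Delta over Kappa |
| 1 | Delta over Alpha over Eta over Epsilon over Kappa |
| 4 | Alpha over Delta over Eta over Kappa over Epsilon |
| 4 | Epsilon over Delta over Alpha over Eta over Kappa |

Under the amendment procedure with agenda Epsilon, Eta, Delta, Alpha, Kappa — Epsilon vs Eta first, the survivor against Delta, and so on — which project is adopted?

Epsilon

Round 1: Epsilon vs Eta — 6–5, Epsilon advances.
Round 2: Epsilon vs Delta — 6–5, Epsilon advances.
Round 3: Epsilon vs Alpha — 6–5, Epsilon advances.
Round 4: Epsilon vs Kappa — 7–4, Epsilon advances.
Epsilon survives the agenda.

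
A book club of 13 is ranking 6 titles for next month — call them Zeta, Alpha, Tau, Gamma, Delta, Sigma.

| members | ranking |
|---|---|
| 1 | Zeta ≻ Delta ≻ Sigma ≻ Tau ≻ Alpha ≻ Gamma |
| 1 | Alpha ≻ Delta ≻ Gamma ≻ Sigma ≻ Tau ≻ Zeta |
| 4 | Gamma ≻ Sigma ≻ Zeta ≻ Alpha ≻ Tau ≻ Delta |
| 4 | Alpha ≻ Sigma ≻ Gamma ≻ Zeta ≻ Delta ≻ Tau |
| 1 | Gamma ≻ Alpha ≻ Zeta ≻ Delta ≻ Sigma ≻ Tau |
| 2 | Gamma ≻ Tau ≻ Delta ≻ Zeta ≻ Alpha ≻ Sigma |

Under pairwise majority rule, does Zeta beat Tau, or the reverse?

Ballots ranking Zeta above Tau: 1 + 4 + 4 + 1 = 10.
Ballots ranking Tau above Zeta: 13 − 10 = 3.
Zeta wins the head-to-head 10–3.

Zeta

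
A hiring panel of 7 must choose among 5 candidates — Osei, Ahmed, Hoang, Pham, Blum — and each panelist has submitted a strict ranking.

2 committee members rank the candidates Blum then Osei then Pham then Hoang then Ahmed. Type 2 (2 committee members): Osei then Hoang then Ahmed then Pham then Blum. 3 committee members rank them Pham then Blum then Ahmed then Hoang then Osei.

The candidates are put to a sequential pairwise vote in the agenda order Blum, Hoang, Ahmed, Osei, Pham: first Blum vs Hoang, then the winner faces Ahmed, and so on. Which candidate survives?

Pham

Round 1: Blum vs Hoang — 5–2, Blum advances.
Round 2: Blum vs Ahmed — 5–2, Blum advances.
Round 3: Blum vs Osei — 5–2, Blum advances.
Round 4: Blum vs Pham — 2–5, Pham advances.
The agenda winner is Pham.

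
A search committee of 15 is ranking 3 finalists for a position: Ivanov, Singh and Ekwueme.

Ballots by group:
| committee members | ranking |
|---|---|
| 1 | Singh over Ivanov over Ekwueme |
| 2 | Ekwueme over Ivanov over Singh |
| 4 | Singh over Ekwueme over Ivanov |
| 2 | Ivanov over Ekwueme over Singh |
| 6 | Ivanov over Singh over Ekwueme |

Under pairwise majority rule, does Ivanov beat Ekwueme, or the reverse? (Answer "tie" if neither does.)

Ballots ranking Ivanov above Ekwueme: 1 + 2 + 6 = 9.
Ballots ranking Ekwueme above Ivanov: 15 − 9 = 6.
Ivanov wins the head-to-head 9–6.

Ivanov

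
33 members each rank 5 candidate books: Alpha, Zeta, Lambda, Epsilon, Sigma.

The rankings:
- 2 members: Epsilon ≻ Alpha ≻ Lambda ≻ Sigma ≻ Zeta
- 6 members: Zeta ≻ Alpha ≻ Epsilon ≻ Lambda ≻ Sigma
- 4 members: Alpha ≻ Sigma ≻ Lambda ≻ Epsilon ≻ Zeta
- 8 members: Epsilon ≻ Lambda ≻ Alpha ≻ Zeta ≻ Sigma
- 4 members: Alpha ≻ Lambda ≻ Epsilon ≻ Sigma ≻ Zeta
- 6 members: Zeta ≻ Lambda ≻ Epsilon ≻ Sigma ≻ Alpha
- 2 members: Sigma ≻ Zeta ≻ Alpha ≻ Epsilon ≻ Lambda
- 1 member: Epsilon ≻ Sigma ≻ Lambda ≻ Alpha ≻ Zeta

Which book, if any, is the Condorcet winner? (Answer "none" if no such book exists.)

Epsilon

Head-to-head results (33 members):
Alpha vs Zeta: Alpha wins 19–14.
Alpha–Lambda: Alpha 18–15.
Alpha vs Epsilon: Epsilon, 17–16.
Alpha–Sigma: Alpha 24–9.
Zeta–Lambda: Lambda 19–14.
Zeta vs Epsilon: Epsilon wins 19–14.
Zeta–Sigma: Zeta 20–13.
Lambda–Epsilon: Epsilon 19–14.
Lambda vs Sigma: Lambda, 26–7.
Epsilon vs Sigma: Epsilon, 27–6.
Only Epsilon has no losses; Epsilon is the Condorcet winner.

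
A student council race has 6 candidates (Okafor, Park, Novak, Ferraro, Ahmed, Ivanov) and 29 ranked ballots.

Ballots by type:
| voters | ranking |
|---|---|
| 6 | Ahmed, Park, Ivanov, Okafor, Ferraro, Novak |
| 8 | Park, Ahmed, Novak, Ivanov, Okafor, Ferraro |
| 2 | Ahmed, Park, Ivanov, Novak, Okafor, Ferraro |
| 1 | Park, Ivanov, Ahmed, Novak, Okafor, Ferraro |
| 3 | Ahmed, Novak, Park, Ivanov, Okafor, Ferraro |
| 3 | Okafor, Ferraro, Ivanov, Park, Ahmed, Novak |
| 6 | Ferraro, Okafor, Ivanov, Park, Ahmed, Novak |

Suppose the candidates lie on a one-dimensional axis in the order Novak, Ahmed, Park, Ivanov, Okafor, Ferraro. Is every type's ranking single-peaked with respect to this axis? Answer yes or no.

Axis positions: Novak=1, Ahmed=2, Park=3, Ivanov=4, Okafor=5, Ferraro=6.
Type 1 (peak Ahmed at position 2): ranking walks positions 2-3-4-5-6-1, expanding outward from the peak — single-peaked.
Type 2 (peak Park at position 3): ranking walks positions 3-2-1-4-5-6, expanding outward from the peak — single-peaked.
Type 3 (peak Ahmed at position 2): ranking walks positions 2-3-4-1-5-6, expanding outward from the peak — single-peaked.
Type 4 (peak Park at position 3): ranking walks positions 3-4-2-1-5-6, expanding outward from the peak — single-peaked.
Type 5 (peak Ahmed at position 2): ranking walks positions 2-1-3-4-5-6, expanding outward from the peak — single-peaked.
Type 6 (peak Okafor at position 5): ranking walks positions 5-6-4-3-2-1, expanding outward from the peak — single-peaked.
Type 7 (peak Ferraro at position 6): ranking walks positions 6-5-4-3-2-1, expanding outward from the peak — single-peaked.
Every ranking is single-peaked on this axis.

yes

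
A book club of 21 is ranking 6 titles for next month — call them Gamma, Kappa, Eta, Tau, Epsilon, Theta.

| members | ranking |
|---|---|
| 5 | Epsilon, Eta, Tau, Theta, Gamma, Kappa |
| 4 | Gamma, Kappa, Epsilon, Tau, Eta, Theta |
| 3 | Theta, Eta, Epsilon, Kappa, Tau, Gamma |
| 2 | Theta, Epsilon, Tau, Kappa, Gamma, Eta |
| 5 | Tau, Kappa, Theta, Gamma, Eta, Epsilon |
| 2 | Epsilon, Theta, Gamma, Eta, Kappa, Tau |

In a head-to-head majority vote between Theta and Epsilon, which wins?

Ballots ranking Theta above Epsilon: 3 + 2 + 5 = 10.
Ballots ranking Epsilon above Theta: 21 − 10 = 11.
Epsilon wins the head-to-head 11–10.

Epsilon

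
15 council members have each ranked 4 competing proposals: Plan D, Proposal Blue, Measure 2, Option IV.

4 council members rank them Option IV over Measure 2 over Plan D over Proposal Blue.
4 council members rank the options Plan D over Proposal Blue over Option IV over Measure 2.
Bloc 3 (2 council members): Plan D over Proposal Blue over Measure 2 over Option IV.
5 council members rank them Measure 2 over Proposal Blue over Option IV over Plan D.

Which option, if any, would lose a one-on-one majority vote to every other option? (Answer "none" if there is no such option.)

none

Pairwise majorities:
Plan D vs Proposal Blue: Plan D, 10–5.
Plan D vs Measure 2: Plan D preferred on 4+2 = 6 ballots; Measure 2 wins 9–6.
Plan D vs Option IV: Plan D is ranked higher on 4+2 = 6 ballots, Option IV on 9. Option IV wins 9–6.
Proposal Blue vs Measure 2: Measure 2 wins 9–6.
Proposal Blue vs Option IV: Proposal Blue, 11–4.
Measure 2–Option IV: Option IV 8–7.
No option is winless: Plan D beats Proposal Blue; Proposal Blue beats Option IV; Measure 2 beats Plan D; Option IV beats Plan D. There is no Condorcet loser.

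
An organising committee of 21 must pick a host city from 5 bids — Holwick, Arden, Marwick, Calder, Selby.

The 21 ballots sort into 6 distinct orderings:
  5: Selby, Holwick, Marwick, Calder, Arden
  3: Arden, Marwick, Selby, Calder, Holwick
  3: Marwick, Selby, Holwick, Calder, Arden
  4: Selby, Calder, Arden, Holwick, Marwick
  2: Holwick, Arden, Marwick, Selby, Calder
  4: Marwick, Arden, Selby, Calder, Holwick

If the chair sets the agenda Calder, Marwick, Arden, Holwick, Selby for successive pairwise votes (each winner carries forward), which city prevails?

Round 1: Calder vs Marwick — 4–17, Marwick advances.
Round 2: Marwick vs Arden — 12–9, Marwick advances.
Round 3: Marwick vs Holwick — 10–11, Holwick advances.
Round 4: Holwick vs Selby — 2–19, Selby advances.
The agenda winner is Selby.

Selby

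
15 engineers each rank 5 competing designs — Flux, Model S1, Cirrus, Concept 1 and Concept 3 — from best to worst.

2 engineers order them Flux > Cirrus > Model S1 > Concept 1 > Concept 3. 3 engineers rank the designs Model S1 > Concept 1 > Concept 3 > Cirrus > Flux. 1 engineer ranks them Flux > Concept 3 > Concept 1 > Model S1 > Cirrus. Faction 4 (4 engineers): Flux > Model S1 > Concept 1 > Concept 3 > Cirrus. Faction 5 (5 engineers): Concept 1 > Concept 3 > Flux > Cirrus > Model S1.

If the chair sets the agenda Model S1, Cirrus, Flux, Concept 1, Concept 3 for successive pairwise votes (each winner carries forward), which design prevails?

Concept 1

Round 1: Model S1 vs Cirrus — 8–7, Model S1 advances.
Round 2: Model S1 vs Flux — 3–12, Flux advances.
Round 3: Flux vs Concept 1 — 7–8, Concept 1 advances.
Round 4: Concept 1 vs Concept 3 — 14–1, Concept 1 advances.
Concept 1 survives the agenda.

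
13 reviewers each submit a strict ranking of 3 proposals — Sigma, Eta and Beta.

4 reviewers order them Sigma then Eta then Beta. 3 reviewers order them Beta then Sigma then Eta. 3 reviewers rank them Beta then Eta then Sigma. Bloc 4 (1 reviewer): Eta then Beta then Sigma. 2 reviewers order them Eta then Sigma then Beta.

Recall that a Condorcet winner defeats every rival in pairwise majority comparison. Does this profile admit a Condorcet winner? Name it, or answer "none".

Head-to-head results (13 reviewers):
Sigma vs Eta: Sigma, 7–6.
Sigma vs Beta: Beta wins 7–6.
Eta vs Beta: Eta wins 7–6.
Each project drops at least one matchup (Sigma loses to Beta; Eta loses to Sigma; Beta loses to Eta); the cycle Sigma → Eta → Beta → Sigma rules out a Condorcet winner.

none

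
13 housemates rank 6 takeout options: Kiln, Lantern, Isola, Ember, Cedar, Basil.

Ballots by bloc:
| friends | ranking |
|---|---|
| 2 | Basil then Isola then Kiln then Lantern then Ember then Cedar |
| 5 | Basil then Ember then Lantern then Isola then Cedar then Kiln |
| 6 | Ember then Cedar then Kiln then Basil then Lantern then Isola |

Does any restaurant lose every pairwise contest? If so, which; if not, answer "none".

none

Head-to-head results (13 friends):
Kiln vs Lantern: Kiln wins 8–5.
Kiln vs Isola: Kiln preferred on 6 ballots; Isola wins 7–6.
Kiln vs Ember: Ember, 11–2.
Kiln vs Cedar: Cedar, 11–2.
Kiln vs Basil: Kiln preferred on 6 ballots; Basil wins 7–6.
Lantern vs Isola: 5+6 = 11 for Lantern, 2 for Isola — Lantern by 11–2.
Lantern vs Ember: Ember wins 11–2.
Lantern vs Cedar: Lantern, 7–6.
Lantern vs Basil: Basil, 13–0.
Isola vs Ember: 2 for Isola, 11 for Ember — Ember by 11–2.
Isola vs Cedar: 7 to 6, Isola.
Isola vs Basil: 0 to 13, Basil.
Ember–Cedar: Ember 13–0.
Ember–Basil: Basil 7–6.
Cedar–Basil: Basil 7–6.
Every restaurant wins at least one matchup (Kiln beats Lantern; Lantern beats Isola; Isola beats Kiln; Ember beats Kiln; Cedar beats Kiln; Basil beats Kiln), so there is no Condorcet loser.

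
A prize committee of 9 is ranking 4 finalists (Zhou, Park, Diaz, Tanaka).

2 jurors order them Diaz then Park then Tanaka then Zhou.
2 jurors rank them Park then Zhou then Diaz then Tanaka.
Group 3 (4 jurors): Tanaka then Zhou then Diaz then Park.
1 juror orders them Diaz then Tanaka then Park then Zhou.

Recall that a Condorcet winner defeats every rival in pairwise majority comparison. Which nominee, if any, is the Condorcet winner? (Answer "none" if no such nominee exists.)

none

Head-to-head results (9 jurors):
Zhou–Park: Park 5–4.
Zhou–Diaz: Zhou 6–3.
Zhou vs Tanaka: Tanaka wins 7–2.
Park–Diaz: Diaz 7–2.
Park–Tanaka: Tanaka 5–4.
Diaz–Tanaka: Diaz 5–4.
Each nominee drops at least one matchup (Zhou loses to Park; Park loses to Diaz; Diaz loses to Zhou; Tanaka loses to Diaz); the cycle Zhou > Diaz > Park > Zhou rules out a Condorcet winner.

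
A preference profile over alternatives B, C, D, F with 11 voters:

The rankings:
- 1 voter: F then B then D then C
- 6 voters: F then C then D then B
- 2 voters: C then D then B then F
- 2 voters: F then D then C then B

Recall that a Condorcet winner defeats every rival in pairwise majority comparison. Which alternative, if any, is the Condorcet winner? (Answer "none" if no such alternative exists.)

F

Head-to-head results (11 voters):
B vs C: 1 to 10, C.
B vs D: B is ranked higher on 1 ballot, D on 10. D wins 10–1.
B vs F: 2 to 9, F.
C vs D: 6+2 = 8 for C, 3 for D — C by 8–3.
C vs F: C is ranked higher on 2 ballots, F on 9. F wins 9–2.
D vs F: D preferred on 2 ballots; F wins 9–2.
F defeats every rival head-to-head and is the Condorcet winner.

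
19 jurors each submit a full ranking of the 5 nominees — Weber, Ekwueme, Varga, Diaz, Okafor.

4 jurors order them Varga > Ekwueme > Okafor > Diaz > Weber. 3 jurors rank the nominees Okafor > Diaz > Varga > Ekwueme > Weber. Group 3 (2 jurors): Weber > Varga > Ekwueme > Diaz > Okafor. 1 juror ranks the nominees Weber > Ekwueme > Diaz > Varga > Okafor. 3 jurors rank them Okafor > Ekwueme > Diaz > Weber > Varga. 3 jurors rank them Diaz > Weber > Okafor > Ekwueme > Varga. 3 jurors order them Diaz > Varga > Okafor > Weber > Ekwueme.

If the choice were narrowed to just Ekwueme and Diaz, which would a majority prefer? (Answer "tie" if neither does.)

Ekwueme

Ballots ranking Ekwueme above Diaz: 4 + 2 + 1 + 3 = 10.
Ballots ranking Diaz above Ekwueme: 19 − 10 = 9.
Ekwueme wins the head-to-head 10–9.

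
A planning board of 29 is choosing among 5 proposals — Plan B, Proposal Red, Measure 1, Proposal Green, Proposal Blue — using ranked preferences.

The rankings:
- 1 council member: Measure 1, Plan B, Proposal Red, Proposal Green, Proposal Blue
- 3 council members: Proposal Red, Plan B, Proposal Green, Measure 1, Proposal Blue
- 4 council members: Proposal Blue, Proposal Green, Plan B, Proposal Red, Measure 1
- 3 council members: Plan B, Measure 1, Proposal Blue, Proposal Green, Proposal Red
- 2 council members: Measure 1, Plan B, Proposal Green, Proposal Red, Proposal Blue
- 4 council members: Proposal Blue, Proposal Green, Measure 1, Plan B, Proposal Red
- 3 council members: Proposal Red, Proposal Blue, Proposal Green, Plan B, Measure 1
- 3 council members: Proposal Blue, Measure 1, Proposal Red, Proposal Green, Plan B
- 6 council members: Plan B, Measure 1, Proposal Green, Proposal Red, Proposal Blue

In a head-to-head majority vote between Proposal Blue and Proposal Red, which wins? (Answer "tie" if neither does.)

Proposal Red

Ballots ranking Proposal Blue above Proposal Red: 4 + 3 + 4 + 3 = 14.
Ballots ranking Proposal Red above Proposal Blue: 29 − 14 = 15.
Proposal Red wins the head-to-head 15–14.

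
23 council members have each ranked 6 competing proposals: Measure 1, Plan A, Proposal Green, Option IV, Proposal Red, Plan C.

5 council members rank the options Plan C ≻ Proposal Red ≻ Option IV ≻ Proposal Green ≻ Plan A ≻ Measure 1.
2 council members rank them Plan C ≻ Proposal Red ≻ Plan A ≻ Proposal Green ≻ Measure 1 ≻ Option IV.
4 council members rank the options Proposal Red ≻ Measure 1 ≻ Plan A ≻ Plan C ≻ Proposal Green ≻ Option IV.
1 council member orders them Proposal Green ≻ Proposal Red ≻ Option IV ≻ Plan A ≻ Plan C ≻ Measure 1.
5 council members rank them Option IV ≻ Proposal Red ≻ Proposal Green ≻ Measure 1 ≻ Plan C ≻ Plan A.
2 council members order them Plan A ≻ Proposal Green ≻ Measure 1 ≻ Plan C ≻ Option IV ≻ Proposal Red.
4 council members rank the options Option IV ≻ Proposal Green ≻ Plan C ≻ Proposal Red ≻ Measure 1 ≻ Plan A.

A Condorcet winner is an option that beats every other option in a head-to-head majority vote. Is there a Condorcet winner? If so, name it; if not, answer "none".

none

Head-to-head results (23 council members):
Measure 1 vs Plan A: 4+5+4 = 13 for Measure 1, 10 for Plan A — Measure 1 by 13–10.
Measure 1 vs Proposal Green: Measure 1 preferred on 4 ballots; Proposal Green wins 19–4.
Measure 1 vs Option IV: Measure 1 is ranked higher on 2+4+2 = 8 ballots, Option IV on 15. Option IV wins 15–8.
Measure 1 vs Proposal Red: Measure 1 is ranked higher on 2 ballots, Proposal Red on 21. Proposal Red wins 21–2.
Measure 1 vs Plan C: Measure 1 preferred on 4+5+2 = 11 ballots; Plan C wins 12–11.
Plan A vs Proposal Green: 8 to 15, Proposal Green.
Plan A vs Option IV: 2+4+2 = 8 for Plan A, 15 for Option IV — Option IV by 15–8.
Plan A vs Proposal Red: 2 for Plan A, 21 for Proposal Red — Proposal Red by 21–2.
Plan A vs Plan C: 7 to 16, Plan C.
Proposal Green vs Option IV: Proposal Green preferred on 2+4+1+2 = 9 ballots; Option IV wins 14–9.
Proposal Green vs Proposal Red: 7 to 16, Proposal Red.
Proposal Green vs Plan C: 1+5+2+4 = 12 for Proposal Green, 11 for Plan C — Proposal Green by 12–11.
Option IV vs Proposal Red: 11 to 12, Proposal Red.
Option IV vs Plan C: 10 to 13, Plan C.
Proposal Red vs Plan C: Proposal Red preferred on 4+1+5 = 10 ballots; Plan C wins 13–10.
Each option drops at least one matchup (Measure 1 loses to Proposal Green; Plan A loses to Measure 1; Proposal Green loses to Option IV; Option IV loses to Proposal Red; Proposal Red loses to Plan C; Plan C loses to Proposal Green); the cycle Proposal Green > Plan C > Option IV > Proposal Green rules out a Condorcet winner.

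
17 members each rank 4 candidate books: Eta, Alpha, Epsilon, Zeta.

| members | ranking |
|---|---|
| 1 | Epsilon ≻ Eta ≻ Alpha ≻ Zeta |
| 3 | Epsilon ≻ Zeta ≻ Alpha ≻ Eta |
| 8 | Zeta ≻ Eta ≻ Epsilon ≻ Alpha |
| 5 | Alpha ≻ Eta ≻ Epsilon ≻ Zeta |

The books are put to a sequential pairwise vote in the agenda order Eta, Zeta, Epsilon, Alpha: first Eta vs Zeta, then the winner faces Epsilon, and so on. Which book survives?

Epsilon

Round 1: Eta vs Zeta — 6–11, Zeta advances.
Round 2: Zeta vs Epsilon — 8–9, Epsilon advances.
Round 3: Epsilon vs Alpha — 12–5, Epsilon advances.
The agenda winner is Epsilon.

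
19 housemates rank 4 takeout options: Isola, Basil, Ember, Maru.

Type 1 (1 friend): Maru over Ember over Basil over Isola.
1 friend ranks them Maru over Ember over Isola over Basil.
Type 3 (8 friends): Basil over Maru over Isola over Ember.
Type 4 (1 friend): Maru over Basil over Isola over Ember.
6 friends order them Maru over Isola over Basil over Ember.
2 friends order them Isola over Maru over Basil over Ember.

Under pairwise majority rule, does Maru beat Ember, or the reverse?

Maru

Ballots ranking Maru above Ember: 1 + 1 + 8 + 1 + 6 + 2 = 19.
Ballots ranking Ember above Maru: 19 − 19 = 0.
Maru wins the head-to-head 19–0.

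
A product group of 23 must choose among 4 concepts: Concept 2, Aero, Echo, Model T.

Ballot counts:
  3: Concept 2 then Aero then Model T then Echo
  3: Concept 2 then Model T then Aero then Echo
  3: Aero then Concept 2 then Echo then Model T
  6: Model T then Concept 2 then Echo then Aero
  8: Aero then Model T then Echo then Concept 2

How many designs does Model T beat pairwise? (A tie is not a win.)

Model T against each rival (23 engineers):
Model T vs Concept 2: Model T preferred on 6+8 = 14 ballots; Model T wins 14–9.
Model T–Aero: Aero 14–9.
Model T vs Echo: Model T wins 20–3.
Model T beats Concept 2, Echo; loses to Aero — 2 pairwise wins.

2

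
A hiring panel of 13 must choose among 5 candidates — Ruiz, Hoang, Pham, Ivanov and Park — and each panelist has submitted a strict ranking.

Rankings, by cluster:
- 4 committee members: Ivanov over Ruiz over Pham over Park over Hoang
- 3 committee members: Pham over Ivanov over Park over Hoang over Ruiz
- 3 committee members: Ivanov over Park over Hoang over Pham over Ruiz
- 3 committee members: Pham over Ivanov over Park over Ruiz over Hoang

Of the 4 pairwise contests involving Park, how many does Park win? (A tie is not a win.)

2

Park against each rival (13 committee members):
Park vs Ruiz: Park, 9–4.
Park vs Hoang: 13 to 0, Park.
Park vs Pham: Pham, 10–3.
Park vs Ivanov: Ivanov wins 13–0.
Park beats Ruiz, Hoang; loses to Pham, Ivanov — 2 pairwise wins.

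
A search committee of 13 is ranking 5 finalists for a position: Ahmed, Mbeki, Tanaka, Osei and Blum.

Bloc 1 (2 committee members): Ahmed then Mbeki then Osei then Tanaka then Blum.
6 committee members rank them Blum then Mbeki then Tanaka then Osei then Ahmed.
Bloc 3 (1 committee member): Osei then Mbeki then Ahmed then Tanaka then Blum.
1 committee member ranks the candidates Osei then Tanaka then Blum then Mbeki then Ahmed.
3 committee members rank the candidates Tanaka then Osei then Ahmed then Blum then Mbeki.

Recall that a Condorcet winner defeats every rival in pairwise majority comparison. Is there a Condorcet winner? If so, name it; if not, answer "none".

Pairwise majorities:
Ahmed vs Mbeki: Ahmed preferred on 2+3 = 5 ballots; Mbeki wins 8–5.
Ahmed vs Tanaka: 3 to 10, Tanaka.
Ahmed vs Osei: 2 for Ahmed, 11 for Osei — Osei by 11–2.
Ahmed vs Blum: Ahmed preferred on 2+1+3 = 6 ballots; Blum wins 7–6.
Mbeki vs Tanaka: 2+6+1 = 9 for Mbeki, 4 for Tanaka — Mbeki by 9–4.
Mbeki vs Osei: 2+6 = 8 for Mbeki, 5 for Osei — Mbeki by 8–5.
Mbeki vs Blum: Mbeki preferred on 2+1 = 3 ballots; Blum wins 10–3.
Tanaka vs Osei: 9 to 4, Tanaka.
Tanaka vs Blum: Tanaka is ranked higher on 2+1+1+3 = 7 ballots, Blum on 6. Tanaka wins 7–6.
Osei vs Blum: 7 to 6, Osei.
No candidate is unbeaten: Ahmed loses to Mbeki; Mbeki loses to Blum; Tanaka loses to Mbeki; Osei loses to Mbeki; Blum loses to Tanaka. In particular Mbeki beats Tanaka beats Blum beats Mbeki is a majority cycle — no Condorcet winner exists.

none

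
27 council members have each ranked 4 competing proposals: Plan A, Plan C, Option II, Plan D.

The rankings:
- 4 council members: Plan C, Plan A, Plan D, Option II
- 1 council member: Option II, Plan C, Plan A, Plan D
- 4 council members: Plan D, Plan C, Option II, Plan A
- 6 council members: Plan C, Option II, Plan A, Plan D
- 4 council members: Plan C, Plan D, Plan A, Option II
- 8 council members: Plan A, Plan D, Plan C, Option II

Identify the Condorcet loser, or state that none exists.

Option II

Pairwise majorities:
Plan A vs Plan C: 8 to 19, Plan C.
Plan A vs Option II: Plan A, 16–11.
Plan A vs Plan D: Plan A preferred on 4+1+6+8 = 19 ballots; Plan A wins 19–8.
Plan C vs Option II: Plan C is ranked higher on 4+4+6+4+8 = 26 ballots, Option II on 1. Plan C wins 26–1.
Plan C–Plan D: Plan C 15–12.
Option II vs Plan D: 7 to 20, Plan D.
Only Option II has no wins; Option II is the Condorcet loser.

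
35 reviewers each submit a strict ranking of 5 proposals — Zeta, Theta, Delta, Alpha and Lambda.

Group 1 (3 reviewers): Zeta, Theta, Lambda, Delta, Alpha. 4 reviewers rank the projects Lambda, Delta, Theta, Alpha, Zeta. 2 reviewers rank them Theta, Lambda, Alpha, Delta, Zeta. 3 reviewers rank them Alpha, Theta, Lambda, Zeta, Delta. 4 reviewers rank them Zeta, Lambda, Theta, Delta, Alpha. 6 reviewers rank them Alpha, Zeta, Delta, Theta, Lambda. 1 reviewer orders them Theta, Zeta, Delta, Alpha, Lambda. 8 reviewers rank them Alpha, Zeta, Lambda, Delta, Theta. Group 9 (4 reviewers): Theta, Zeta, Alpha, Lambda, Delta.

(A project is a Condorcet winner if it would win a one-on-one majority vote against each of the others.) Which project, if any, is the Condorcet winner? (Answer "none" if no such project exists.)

none

Check each pair by majority over 35 ballots:
Zeta vs Theta: Zeta preferred on 3+4+6+8 = 21 ballots; Zeta wins 21–14.
Zeta–Delta: Zeta 29–6.
Zeta vs Alpha: 12 to 23, Alpha.
Zeta vs Lambda: 26 to 9, Zeta.
Theta–Delta: Delta 18–17.
Theta vs Alpha: Theta, 18–17.
Theta vs Lambda: 3+2+3+6+1+4 = 19 for Theta, 16 for Lambda — Theta by 19–16.
Delta–Alpha: Alpha 23–12.
Delta vs Lambda: Lambda, 28–7.
Alpha–Lambda: Alpha 22–13.
No project is unbeaten: Zeta loses to Alpha; Theta loses to Zeta; Delta loses to Zeta; Alpha loses to Theta; Lambda loses to Zeta. In particular Zeta beats Theta beats Alpha beats Zeta is a majority cycle — no Condorcet winner exists.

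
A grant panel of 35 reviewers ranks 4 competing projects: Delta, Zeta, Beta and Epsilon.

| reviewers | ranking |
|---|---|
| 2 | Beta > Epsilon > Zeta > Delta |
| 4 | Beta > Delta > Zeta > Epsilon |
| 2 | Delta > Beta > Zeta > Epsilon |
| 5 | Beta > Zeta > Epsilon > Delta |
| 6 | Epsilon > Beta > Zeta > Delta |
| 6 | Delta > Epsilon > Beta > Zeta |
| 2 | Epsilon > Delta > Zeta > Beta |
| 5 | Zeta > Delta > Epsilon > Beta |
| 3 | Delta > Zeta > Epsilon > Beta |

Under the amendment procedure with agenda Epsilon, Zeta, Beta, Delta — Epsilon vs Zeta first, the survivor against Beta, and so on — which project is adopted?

Round 1: Epsilon vs Zeta — 16–19, Zeta advances.
Round 2: Zeta vs Beta — 10–25, Beta advances.
Round 3: Beta vs Delta — 17–18, Delta advances.
The agenda winner is Delta.

Delta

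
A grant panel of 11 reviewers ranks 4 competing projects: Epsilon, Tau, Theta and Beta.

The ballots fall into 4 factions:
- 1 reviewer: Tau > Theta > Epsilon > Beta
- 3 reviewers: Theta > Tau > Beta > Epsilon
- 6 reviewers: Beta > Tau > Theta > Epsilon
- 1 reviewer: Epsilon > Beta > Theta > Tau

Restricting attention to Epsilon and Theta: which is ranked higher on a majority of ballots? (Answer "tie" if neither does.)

Ballots ranking Epsilon above Theta: 1.
Ballots ranking Theta above Epsilon: 11 − 1 = 10.
Theta wins the head-to-head 10–1.

Theta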